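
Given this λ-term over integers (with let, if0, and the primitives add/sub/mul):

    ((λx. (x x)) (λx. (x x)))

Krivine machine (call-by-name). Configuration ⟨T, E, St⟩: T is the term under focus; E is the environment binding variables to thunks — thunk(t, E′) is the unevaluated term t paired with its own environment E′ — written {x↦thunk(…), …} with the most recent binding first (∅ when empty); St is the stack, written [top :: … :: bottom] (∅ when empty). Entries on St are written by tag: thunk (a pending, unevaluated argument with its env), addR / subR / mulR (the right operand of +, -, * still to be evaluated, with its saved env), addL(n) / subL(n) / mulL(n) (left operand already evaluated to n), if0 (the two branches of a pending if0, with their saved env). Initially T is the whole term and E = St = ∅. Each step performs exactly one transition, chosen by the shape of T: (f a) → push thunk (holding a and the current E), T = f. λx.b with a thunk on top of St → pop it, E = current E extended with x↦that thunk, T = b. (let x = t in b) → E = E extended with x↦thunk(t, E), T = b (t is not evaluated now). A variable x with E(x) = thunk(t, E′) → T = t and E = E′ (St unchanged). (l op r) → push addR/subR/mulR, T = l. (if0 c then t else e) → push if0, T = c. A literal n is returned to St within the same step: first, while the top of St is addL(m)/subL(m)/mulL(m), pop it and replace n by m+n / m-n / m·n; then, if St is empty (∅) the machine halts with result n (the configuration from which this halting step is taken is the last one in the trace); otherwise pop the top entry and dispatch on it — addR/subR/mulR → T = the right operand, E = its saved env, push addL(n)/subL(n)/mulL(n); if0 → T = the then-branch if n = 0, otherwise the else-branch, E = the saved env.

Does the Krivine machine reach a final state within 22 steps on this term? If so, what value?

Answer: DIVERGES (no final state within 22 steps)

Machine steps:
t=0: [T=((λx. (x x)) (λx. (x x))) | E=∅ | St=∅]
t=1: [T=(λx. (x x)) | E=∅ | St=[thunk]]
t=2: [T=(x x) | E={x↦thunk((λx. (x x)), ∅)} | St=∅]
t=3: [T=x | E={x↦thunk((λx. (x x)), ∅)} | St=[thunk]]
t=4: [T=(λx. (x x)) | E=∅ | St=[thunk]]
t=5: [T=(x x) | E={x↦thunk(x, {x↦thunk((λx. (x x)), ∅)})} | St=∅]
t=6: [T=x | E={x↦thunk(x, {x↦thunk((λx. (x x)), ∅)})} | St=[thunk]]
t=7: [T=x | E={x↦thunk((λx. (x x)), ∅)} | St=[thunk]]
t=8: [T=(λx. (x x)) | E=∅ | St=[thunk]]
t=9: [T=(x x) | E={x↦thunk(x, {x↦thunk(x, {x↦thunk((λx. (x x)), ∅)})})} | St=∅]
t=10: [T=x | E={x↦thunk(x, {x↦thunk(x, {x↦thunk((λx. (x x)), ∅)})})} | St=[thunk]]
t=11: [T=x | E={x↦thunk(x, {x↦thunk((λx. (x x)), ∅)})} | St=[thunk]]
t=12: [T=x | E={x↦thunk((λx. (x x)), ∅)} | St=[thunk]]
t=13: [T=(λx. (x x)) | E=∅ | St=[thunk]]
t=14: [T=(x x) | E={x↦thunk(x, {x↦thunk(x, {x↦thunk(x, {x↦thunk((λx. (x x)), ∅)})})})} | St=∅]
t=15: [T=x | E={x↦thunk(x, {x↦thunk(x, {x↦thunk(x, {x↦thunk((λx. (x x)), ∅)})})})} | St=[thunk]]
t=16: [T=x | E={x↦thunk(x, {x↦thunk(x, {x↦thunk((λx. (x x)), ∅)})})} | St=[thunk]]
t=17: [T=x | E={x↦thunk(x, {x↦thunk((λx. (x x)), ∅)})} | St=[thunk]]
t=18: [T=x | E={x↦thunk((λx. (x x)), ∅)} | St=[thunk]]
t=19: [T=(λx. (x x)) | E=∅ | St=[thunk]]
t=20: [T=(x x) | E={x↦thunk(x, {x↦thunk(x, {x↦thunk(x, {x↦thunk(x, {x↦thunk((λx. (x x)), ∅)})})})})} | St=∅]
t=21: [T=x | E={x↦thunk(x, {x↦thunk(x, {x↦thunk(x, {x↦thunk(x, {x↦thunk((λx. (x x)), ∅)})})})})} | St=[thunk]]
t=22: [T=x | E={x↦thunk(x, {x↦thunk(x, {x↦thunk(x, {x↦thunk((λx. (x x)), ∅)})})})} | St=[thunk]]
→ 22 transitions taken and the configuration is still not final: no result within 22 steps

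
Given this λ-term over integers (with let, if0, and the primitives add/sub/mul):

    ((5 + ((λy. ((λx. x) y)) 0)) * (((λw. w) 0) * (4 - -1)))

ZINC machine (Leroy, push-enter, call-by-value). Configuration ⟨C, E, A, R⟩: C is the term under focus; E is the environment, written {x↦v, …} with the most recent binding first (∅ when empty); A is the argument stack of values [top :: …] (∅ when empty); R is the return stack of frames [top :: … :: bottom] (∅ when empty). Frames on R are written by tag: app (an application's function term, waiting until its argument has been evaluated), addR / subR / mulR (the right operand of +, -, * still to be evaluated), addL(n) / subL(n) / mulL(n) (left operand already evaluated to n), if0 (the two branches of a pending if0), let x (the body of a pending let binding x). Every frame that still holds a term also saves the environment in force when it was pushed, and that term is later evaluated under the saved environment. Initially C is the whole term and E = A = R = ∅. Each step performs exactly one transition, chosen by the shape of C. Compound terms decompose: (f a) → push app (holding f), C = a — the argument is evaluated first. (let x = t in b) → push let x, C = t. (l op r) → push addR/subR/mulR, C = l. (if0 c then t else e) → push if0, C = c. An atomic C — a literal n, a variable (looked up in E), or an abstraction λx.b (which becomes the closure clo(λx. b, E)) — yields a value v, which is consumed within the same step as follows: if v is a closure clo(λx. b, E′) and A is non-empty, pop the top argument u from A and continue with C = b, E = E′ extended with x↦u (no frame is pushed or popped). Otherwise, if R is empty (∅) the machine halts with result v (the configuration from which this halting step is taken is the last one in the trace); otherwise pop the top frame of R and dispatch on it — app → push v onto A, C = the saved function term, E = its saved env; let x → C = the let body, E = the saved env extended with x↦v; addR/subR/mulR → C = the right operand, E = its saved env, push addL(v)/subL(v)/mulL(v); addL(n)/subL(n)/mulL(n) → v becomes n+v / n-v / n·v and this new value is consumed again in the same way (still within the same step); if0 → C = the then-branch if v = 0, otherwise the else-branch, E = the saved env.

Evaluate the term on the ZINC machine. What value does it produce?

Answer: 0

Execution trace:
t=0: ⟨C=((5 + ((λy. ((λx. x) y)) 0)) * (((λw. w) 0) * (4 - -1))); E=∅; A=∅; R=∅⟩
t=1: ⟨C=(5 + ((λy. ((λx. x) y)) 0)); E=∅; A=∅; R=[mulR]⟩
t=2: ⟨C=5; E=∅; A=∅; R=[addR :: mulR]⟩
t=3: ⟨C=((λy. ((λx. x) y)) 0); E=∅; A=∅; R=[addL(5) :: mulR]⟩
t=4: ⟨C=0; E=∅; A=∅; R=[app :: addL(5) :: mulR]⟩
t=5: ⟨C=(λy. ((λx. x) y)); E=∅; A=[0]; R=[addL(5) :: mulR]⟩
t=6: ⟨C=((λx. x) y); E={y↦0}; A=∅; R=[addL(5) :: mulR]⟩
t=7: ⟨C=y; E={y↦0}; A=∅; R=[app :: addL(5) :: mulR]⟩
t=8: ⟨C=(λx. x); E={y↦0}; A=[0]; R=[addL(5) :: mulR]⟩
t=9: ⟨C=x; E={x↦0, y↦0}; A=∅; R=[addL(5) :: mulR]⟩
t=10: ⟨C=(((λw. w) 0) * (4 - -1)); E=∅; A=∅; R=[mulL(5)]⟩
t=11: ⟨C=((λw. w) 0); E=∅; A=∅; R=[mulR :: mulL(5)]⟩
t=12: ⟨C=0; E=∅; A=∅; R=[app :: mulR :: mulL(5)]⟩
t=13: ⟨C=(λw. w); E=∅; A=[0]; R=[mulR :: mulL(5)]⟩
t=14: ⟨C=w; E={w↦0}; A=∅; R=[mulR :: mulL(5)]⟩
t=15: ⟨C=(4 - -1); E=∅; A=∅; R=[mulL(0) :: mulL(5)]⟩
t=16: ⟨C=4; E=∅; A=∅; R=[subR :: mulL(0) :: mulL(5)]⟩
t=17: ⟨C=-1; E=∅; A=∅; R=[subL(4) :: mulL(0) :: mulL(5)]⟩
→ final value 0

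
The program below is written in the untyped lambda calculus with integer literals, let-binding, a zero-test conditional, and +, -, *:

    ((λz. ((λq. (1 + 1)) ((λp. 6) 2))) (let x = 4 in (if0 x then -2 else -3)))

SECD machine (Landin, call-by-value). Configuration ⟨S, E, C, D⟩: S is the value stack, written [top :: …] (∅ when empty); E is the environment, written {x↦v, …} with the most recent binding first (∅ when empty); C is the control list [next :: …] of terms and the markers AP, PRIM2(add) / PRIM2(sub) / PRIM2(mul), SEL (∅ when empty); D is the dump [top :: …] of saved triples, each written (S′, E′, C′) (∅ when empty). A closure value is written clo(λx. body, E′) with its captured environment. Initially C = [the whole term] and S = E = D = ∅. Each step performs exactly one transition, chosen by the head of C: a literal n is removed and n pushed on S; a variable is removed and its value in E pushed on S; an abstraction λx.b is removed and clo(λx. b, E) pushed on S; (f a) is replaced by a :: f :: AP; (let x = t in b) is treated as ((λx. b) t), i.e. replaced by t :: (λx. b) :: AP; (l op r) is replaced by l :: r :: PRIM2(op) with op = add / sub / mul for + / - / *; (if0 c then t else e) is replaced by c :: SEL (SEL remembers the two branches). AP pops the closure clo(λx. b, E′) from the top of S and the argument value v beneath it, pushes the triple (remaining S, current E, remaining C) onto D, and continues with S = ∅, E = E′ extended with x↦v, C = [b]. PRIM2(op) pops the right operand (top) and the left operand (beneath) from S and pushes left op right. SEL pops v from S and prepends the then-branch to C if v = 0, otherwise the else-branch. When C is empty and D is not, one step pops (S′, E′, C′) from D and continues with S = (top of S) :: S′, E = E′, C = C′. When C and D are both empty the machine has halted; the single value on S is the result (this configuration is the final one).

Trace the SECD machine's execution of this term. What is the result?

Answer: 2

Machine steps:
[0] [S=∅ | E=∅ | C=[((λz. ((λq. (1 + 1)) ((λp. 6) 2))) (let x = 4 in (if0 x then -2 else -3)))] | D=∅]
[1] [S=∅ | E=∅ | C=[(let x = 4 in (if0 x then -2 else -3)) :: (λz. ((λq. (1 + 1)) ((λp. 6) 2))) :: AP] | D=∅]
[2] [S=∅ | E=∅ | C=[4 :: (λx. (if0 x then -2 else -3)) :: AP :: (λz. ((λq. (1 + 1)) ((λp. 6) 2))) :: AP] | D=∅]
[3] [S=[4] | E=∅ | C=[(λx. (if0 x then -2 else -3)) :: AP :: (λz. ((λq. (1 + 1)) ((λp. 6) 2))) :: AP] | D=∅]
[4] [S=[clo(λx. (if0 x then -2 else -3), ∅) :: 4] | E=∅ | C=[AP :: (λz. ((λq. (1 + 1)) ((λp. 6) 2))) :: AP] | D=∅]
[5] [S=∅ | E={x↦4} | C=[(if0 x then -2 else -3)] | D=[(∅, ∅, [(λz. ((λq. (1 + 1)) ((λp. 6) 2))) :: AP])]]
[6] [S=∅ | E={x↦4} | C=[x :: SEL] | D=[(∅, ∅, [(λz. ((λq. (1 + 1)) ((λp. 6) 2))) :: AP])]]
[7] [S=[4] | E={x↦4} | C=[SEL] | D=[(∅, ∅, [(λz. ((λq. (1 + 1)) ((λp. 6) 2))) :: AP])]]
[8] [S=∅ | E={x↦4} | C=[-3] | D=[(∅, ∅, [(λz. ((λq. (1 + 1)) ((λp. 6) 2))) :: AP])]]
[9] [S=[-3] | E={x↦4} | C=∅ | D=[(∅, ∅, [(λz. ((λq. (1 + 1)) ((λp. 6) 2))) :: AP])]]
[10] [S=[-3] | E=∅ | C=[(λz. ((λq. (1 + 1)) ((λp. 6) 2))) :: AP] | D=∅]
[11] [S=[clo(λz. ((λq. (1 + 1)) ((λp. 6) 2)), ∅) :: -3] | E=∅ | C=[AP] | D=∅]
[12] [S=∅ | E={z↦-3} | C=[((λq. (1 + 1)) ((λp. 6) 2))] | D=[(∅, ∅, ∅)]]
[13] [S=∅ | E={z↦-3} | C=[((λp. 6) 2) :: (λq. (1 + 1)) :: AP] | D=[(∅, ∅, ∅)]]
[14] [S=∅ | E={z↦-3} | C=[2 :: (λp. 6) :: AP :: (λq. (1 + 1)) :: AP] | D=[(∅, ∅, ∅)]]
[15] [S=[2] | E={z↦-3} | C=[(λp. 6) :: AP :: (λq. (1 + 1)) :: AP] | D=[(∅, ∅, ∅)]]
[16] [S=[clo(λp. 6, {z↦-3}) :: 2] | E={z↦-3} | C=[AP :: (λq. (1 + 1)) :: AP] | D=[(∅, ∅, ∅)]]
[17] [S=∅ | E={p↦2, z↦-3} | C=[6] | D=[(∅, {z↦-3}, [(λq. (1 + 1)) :: AP]) :: (∅, ∅, ∅)]]
[18] [S=[6] | E={p↦2, z↦-3} | C=∅ | D=[(∅, {z↦-3}, [(λq. (1 + 1)) :: AP]) :: (∅, ∅, ∅)]]
[19] [S=[6] | E={z↦-3} | C=[(λq. (1 + 1)) :: AP] | D=[(∅, ∅, ∅)]]
[20] [S=[clo(λq. (1 + 1), {z↦-3}) :: 6] | E={z↦-3} | C=[AP] | D=[(∅, ∅, ∅)]]
[21] [S=∅ | E={q↦6, z↦-3} | C=[(1 + 1)] | D=[(∅, {z↦-3}, ∅) :: (∅, ∅, ∅)]]
[22] [S=∅ | E={q↦6, z↦-3} | C=[1 :: 1 :: PRIM2(add)] | D=[(∅, {z↦-3}, ∅) :: (∅, ∅, ∅)]]
[23] [S=[1] | E={q↦6, z↦-3} | C=[1 :: PRIM2(add)] | D=[(∅, {z↦-3}, ∅) :: (∅, ∅, ∅)]]
[24] [S=[1 :: 1] | E={q↦6, z↦-3} | C=[PRIM2(add)] | D=[(∅, {z↦-3}, ∅) :: (∅, ∅, ∅)]]
[25] [S=[2] | E={q↦6, z↦-3} | C=∅ | D=[(∅, {z↦-3}, ∅) :: (∅, ∅, ∅)]]
[26] [S=[2] | E={z↦-3} | C=∅ | D=[(∅, ∅, ∅)]]
[27] [S=[2] | E=∅ | C=∅ | D=∅]
→ final value 2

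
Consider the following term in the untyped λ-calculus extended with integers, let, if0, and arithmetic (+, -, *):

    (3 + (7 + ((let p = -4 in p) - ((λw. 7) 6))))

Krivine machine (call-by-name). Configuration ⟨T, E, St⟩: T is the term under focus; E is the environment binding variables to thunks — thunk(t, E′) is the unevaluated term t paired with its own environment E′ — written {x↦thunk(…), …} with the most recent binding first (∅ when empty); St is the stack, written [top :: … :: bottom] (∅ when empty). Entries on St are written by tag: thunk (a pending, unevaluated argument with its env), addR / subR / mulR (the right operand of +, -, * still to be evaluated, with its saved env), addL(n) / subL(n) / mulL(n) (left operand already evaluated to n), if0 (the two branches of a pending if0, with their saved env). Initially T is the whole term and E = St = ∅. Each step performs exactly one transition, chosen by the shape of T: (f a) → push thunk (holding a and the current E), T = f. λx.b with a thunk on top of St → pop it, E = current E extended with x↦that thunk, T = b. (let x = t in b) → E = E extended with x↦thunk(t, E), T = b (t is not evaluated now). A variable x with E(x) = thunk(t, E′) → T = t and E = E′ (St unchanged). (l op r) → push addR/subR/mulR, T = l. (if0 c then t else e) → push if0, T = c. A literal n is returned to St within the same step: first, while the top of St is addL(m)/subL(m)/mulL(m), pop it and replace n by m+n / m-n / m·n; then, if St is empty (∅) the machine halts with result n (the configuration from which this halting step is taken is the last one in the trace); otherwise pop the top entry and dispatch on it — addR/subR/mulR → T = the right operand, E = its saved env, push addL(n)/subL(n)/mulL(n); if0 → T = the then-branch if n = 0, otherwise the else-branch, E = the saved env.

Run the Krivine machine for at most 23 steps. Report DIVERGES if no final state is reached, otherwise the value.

Answer: -1

Execution trace:
0. ⟨T=(3 + (7 + ((let p = -4 in p) - ((λw. 7) 6)))); E=∅; St=∅⟩
1. ⟨T=3; E=∅; St=[addR]⟩
2. ⟨T=(7 + ((let p = -4 in p) - ((λw. 7) 6))); E=∅; St=[addL(3)]⟩
3. ⟨T=7; E=∅; St=[addR :: addL(3)]⟩
4. ⟨T=((let p = -4 in p) - ((λw. 7) 6)); E=∅; St=[addL(7) :: addL(3)]⟩
5. ⟨T=(let p = -4 in p); E=∅; St=[subR :: addL(7) :: addL(3)]⟩
6. ⟨T=p; E={p↦thunk(-4, ∅)}; St=[subR :: addL(7) :: addL(3)]⟩
7. ⟨T=-4; E=∅; St=[subR :: addL(7) :: addL(3)]⟩
8. ⟨T=((λw. 7) 6); E=∅; St=[subL(-4) :: addL(7) :: addL(3)]⟩
9. ⟨T=(λw. 7); E=∅; St=[thunk :: subL(-4) :: addL(7) :: addL(3)]⟩
10. ⟨T=7; E={w↦thunk(6, ∅)}; St=[subL(-4) :: addL(7) :: addL(3)]⟩
→ final value -1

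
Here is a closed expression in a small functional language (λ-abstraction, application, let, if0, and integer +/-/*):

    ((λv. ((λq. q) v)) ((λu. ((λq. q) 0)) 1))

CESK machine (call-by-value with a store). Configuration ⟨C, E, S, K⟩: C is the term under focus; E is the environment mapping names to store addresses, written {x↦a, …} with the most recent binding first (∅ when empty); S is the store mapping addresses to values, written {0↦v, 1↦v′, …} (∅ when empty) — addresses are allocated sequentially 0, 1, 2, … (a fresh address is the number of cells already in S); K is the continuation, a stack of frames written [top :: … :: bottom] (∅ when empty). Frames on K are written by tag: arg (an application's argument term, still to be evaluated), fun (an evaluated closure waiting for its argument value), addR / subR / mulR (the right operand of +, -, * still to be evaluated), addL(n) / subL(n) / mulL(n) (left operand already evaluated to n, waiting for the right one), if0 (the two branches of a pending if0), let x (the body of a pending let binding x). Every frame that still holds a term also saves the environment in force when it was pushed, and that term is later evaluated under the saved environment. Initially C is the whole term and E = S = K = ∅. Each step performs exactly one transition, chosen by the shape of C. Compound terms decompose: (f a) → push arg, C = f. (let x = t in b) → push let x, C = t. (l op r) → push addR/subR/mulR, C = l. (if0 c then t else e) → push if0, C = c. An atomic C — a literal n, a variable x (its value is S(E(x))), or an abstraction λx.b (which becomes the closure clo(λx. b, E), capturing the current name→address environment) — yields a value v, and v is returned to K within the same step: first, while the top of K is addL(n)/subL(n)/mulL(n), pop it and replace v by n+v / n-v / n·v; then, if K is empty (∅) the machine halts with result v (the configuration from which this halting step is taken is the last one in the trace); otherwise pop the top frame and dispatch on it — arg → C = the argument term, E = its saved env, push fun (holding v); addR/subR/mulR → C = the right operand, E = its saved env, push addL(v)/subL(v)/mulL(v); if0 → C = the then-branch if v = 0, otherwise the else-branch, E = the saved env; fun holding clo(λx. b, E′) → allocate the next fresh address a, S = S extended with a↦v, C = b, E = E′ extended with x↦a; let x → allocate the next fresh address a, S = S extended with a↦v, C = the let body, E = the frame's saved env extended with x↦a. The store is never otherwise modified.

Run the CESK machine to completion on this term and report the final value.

Answer: 0

Execution trace:
0. <C=((λv. ((λq. q) v)) ((λu. ((λq. q) 0)) 1)), E=∅, S=∅, K=∅>
1. <C=(λv. ((λq. q) v)), E=∅, S=∅, K=[arg]>
2. <C=((λu. ((λq. q) 0)) 1), E=∅, S=∅, K=[fun]>
3. <C=(λu. ((λq. q) 0)), E=∅, S=∅, K=[arg :: fun]>
4. <C=1, E=∅, S=∅, K=[fun :: fun]>
5. <C=((λq. q) 0), E={u↦0}, S={0↦1}, K=[fun]>
6. <C=(λq. q), E={u↦0}, S={0↦1}, K=[arg :: fun]>
7. <C=0, E={u↦0}, S={0↦1}, K=[fun :: fun]>
8. <C=q, E={q↦1, u↦0}, S={0↦1, 1↦0}, K=[fun]>
9. <C=((λq. q) v), E={v↦2}, S={0↦1, 1↦0, 2↦0}, K=∅>
10. <C=(λq. q), E={v↦2}, S={0↦1, 1↦0, 2↦0}, K=[arg]>
11. <C=v, E={v↦2}, S={0↦1, 1↦0, 2↦0}, K=[fun]>
12. <C=q, E={q↦3, v↦2}, S={0↦1, 1↦0, 2↦0, 3↦0}, K=∅>
→ final value 0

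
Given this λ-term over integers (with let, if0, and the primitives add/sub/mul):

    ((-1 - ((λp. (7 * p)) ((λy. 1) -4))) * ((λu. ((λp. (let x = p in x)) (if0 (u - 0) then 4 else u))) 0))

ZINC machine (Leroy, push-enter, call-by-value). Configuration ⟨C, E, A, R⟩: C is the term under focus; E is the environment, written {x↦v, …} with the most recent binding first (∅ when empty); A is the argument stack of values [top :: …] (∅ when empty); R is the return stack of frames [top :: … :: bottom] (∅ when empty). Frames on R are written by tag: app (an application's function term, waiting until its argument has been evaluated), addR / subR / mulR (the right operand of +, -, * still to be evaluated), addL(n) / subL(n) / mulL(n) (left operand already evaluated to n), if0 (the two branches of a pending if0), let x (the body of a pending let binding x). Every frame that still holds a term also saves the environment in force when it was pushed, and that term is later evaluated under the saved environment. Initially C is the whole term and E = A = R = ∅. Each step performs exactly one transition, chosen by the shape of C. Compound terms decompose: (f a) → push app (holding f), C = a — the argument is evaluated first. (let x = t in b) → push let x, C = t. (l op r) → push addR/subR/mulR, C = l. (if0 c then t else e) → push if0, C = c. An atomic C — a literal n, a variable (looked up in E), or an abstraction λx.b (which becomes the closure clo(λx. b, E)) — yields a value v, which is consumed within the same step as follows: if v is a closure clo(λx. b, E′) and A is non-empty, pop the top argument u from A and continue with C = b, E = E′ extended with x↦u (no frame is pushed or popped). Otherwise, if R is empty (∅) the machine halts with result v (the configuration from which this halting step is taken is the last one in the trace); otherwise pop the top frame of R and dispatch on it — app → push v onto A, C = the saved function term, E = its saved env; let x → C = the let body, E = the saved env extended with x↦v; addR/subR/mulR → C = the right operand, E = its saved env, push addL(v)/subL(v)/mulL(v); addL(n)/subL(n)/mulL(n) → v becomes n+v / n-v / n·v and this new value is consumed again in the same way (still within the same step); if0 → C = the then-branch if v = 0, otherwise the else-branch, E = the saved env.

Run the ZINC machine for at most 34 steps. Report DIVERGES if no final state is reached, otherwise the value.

Answer: -32

Derivation:
0. <C=((-1 - ((λp. (7 * p)) ((λy. 1) -4))) * ((λu. ((λp. (let x = p in x)) (if0 (u - 0) then 4 else u))) 0)), E=∅, A=∅, R=∅>
1. <C=(-1 - ((λp. (7 * p)) ((λy. 1) -4))), E=∅, A=∅, R=[mulR]>
2. <C=-1, E=∅, A=∅, R=[subR :: mulR]>
3. <C=((λp. (7 * p)) ((λy. 1) -4)), E=∅, A=∅, R=[subL(-1) :: mulR]>
4. <C=((λy. 1) -4), E=∅, A=∅, R=[app :: subL(-1) :: mulR]>
5. <C=-4, E=∅, A=∅, R=[app :: app :: subL(-1) :: mulR]>
6. <C=(λy. 1), E=∅, A=[-4], R=[app :: subL(-1) :: mulR]>
7. <C=1, E={y↦-4}, A=∅, R=[app :: subL(-1) :: mulR]>
8. <C=(λp. (7 * p)), E=∅, A=[1], R=[subL(-1) :: mulR]>
9. <C=(7 * p), E={p↦1}, A=∅, R=[subL(-1) :: mulR]>
10. <C=7, E={p↦1}, A=∅, R=[mulR :: subL(-1) :: mulR]>
11. <C=p, E={p↦1}, A=∅, R=[mulL(7) :: subL(-1) :: mulR]>
12. <C=((λu. ((λp. (let x = p in x)) (if0 (u - 0) then 4 else u))) 0), E=∅, A=∅, R=[mulL(-8)]>
13. <C=0, E=∅, A=∅, R=[app :: mulL(-8)]>
14. <C=(λu. ((λp. (let x = p in x)) (if0 (u - 0) then 4 else u))), E=∅, A=[0], R=[mulL(-8)]>
15. <C=((λp. (let x = p in x)) (if0 (u - 0) then 4 else u)), E={u↦0}, A=∅, R=[mulL(-8)]>
16. <C=(if0 (u - 0) then 4 else u), E={u↦0}, A=∅, R=[app :: mulL(-8)]>
17. <C=(u - 0), E={u↦0}, A=∅, R=[if0 :: app :: mulL(-8)]>
18. <C=u, E={u↦0}, A=∅, R=[subR :: if0 :: app :: mulL(-8)]>
19. <C=0, E={u↦0}, A=∅, R=[subL(0) :: if0 :: app :: mulL(-8)]>
20. <C=4, E={u↦0}, A=∅, R=[app :: mulL(-8)]>
21. <C=(λp. (let x = p in x)), E={u↦0}, A=[4], R=[mulL(-8)]>
22. <C=(let x = p in x), E={p↦4, u↦0}, A=∅, R=[mulL(-8)]>
23. <C=p, E={p↦4, u↦0}, A=∅, R=[let x :: mulL(-8)]>
24. <C=x, E={x↦4, p↦4, u↦0}, A=∅, R=[mulL(-8)]>
→ final value -32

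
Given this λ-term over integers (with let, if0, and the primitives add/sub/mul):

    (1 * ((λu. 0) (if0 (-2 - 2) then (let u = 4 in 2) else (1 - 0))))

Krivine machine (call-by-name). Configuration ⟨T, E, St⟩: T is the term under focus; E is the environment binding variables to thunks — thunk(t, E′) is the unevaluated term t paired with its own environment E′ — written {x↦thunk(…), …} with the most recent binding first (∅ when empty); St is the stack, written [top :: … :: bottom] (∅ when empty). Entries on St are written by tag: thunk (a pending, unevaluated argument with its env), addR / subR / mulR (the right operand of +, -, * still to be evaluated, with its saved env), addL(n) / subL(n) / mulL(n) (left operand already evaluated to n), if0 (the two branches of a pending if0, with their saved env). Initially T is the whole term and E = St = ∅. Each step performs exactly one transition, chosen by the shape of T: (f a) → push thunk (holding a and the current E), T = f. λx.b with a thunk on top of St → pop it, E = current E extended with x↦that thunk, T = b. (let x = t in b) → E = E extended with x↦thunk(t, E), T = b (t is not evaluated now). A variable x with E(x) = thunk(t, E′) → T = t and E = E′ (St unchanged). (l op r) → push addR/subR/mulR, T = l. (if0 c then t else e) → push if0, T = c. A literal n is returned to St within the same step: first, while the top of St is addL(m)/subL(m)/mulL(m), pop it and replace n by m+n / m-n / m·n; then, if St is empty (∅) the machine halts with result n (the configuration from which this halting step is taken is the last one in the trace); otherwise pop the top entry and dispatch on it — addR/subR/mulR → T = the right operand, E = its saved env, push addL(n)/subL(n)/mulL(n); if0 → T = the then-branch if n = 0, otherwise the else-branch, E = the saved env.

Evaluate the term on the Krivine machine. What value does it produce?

[0] ⟨T=(1 * ((λu. 0) (if0 (-2 - 2) then (let u = 4 in 2) else (1 - 0)))); E=∅; St=∅⟩
[1] ⟨T=1; E=∅; St=[mulR]⟩
[2] ⟨T=((λu. 0) (if0 (-2 - 2) then (let u = 4 in 2) else (1 - 0))); E=∅; St=[mulL(1)]⟩
[3] ⟨T=(λu. 0); E=∅; St=[thunk :: mulL(1)]⟩
[4] ⟨T=0; E={u↦thunk((if0 (-2 - 2) then (let u = 4 in 2) else (1 - 0)), ∅)}; St=[mulL(1)]⟩
→ final value 0

Answer: 0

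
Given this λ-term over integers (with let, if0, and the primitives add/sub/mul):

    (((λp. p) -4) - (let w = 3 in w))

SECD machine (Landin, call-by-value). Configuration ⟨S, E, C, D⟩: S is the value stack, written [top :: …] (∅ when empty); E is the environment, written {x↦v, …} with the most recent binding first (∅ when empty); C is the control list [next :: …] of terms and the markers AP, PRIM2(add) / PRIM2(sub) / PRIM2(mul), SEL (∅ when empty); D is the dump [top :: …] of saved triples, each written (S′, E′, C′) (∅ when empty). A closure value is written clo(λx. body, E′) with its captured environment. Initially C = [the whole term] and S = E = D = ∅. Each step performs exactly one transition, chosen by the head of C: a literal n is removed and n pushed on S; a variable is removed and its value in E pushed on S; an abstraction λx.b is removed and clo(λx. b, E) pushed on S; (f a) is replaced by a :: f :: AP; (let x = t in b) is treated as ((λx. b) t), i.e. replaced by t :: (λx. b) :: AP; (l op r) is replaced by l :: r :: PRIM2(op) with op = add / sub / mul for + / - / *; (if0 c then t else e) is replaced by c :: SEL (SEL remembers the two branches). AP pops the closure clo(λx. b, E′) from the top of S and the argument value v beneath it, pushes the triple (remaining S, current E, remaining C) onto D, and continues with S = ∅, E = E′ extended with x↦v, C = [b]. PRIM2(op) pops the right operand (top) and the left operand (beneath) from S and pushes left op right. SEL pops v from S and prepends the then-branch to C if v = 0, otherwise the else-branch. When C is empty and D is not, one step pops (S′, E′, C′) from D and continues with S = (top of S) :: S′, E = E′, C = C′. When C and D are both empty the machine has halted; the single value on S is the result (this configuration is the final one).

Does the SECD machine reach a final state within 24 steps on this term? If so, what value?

step 0: ⟨S=∅; E=∅; C=[(((λp. p) -4) - (let w = 3 in w))]; D=∅⟩
step 1: ⟨S=∅; E=∅; C=[((λp. p) -4) :: (let w = 3 in w) :: PRIM2(sub)]; D=∅⟩
step 2: ⟨S=∅; E=∅; C=[-4 :: (λp. p) :: AP :: (let w = 3 in w) :: PRIM2(sub)]; D=∅⟩
step 3: ⟨S=[-4]; E=∅; C=[(λp. p) :: AP :: (let w = 3 in w) :: PRIM2(sub)]; D=∅⟩
step 4: ⟨S=[clo(λp. p, ∅) :: -4]; E=∅; C=[AP :: (let w = 3 in w) :: PRIM2(sub)]; D=∅⟩
step 5: ⟨S=∅; E={p↦-4}; C=[p]; D=[(∅, ∅, [(let w = 3 in w) :: PRIM2(sub)])]⟩
step 6: ⟨S=[-4]; E={p↦-4}; C=∅; D=[(∅, ∅, [(let w = 3 in w) :: PRIM2(sub)])]⟩
step 7: ⟨S=[-4]; E=∅; C=[(let w = 3 in w) :: PRIM2(sub)]; D=∅⟩
step 8: ⟨S=[-4]; E=∅; C=[3 :: (λw. w) :: AP :: PRIM2(sub)]; D=∅⟩
step 9: ⟨S=[3 :: -4]; E=∅; C=[(λw. w) :: AP :: PRIM2(sub)]; D=∅⟩
step 10: ⟨S=[clo(λw. w, ∅) :: 3 :: -4]; E=∅; C=[AP :: PRIM2(sub)]; D=∅⟩
step 11: ⟨S=∅; E={w↦3}; C=[w]; D=[([-4], ∅, [PRIM2(sub)])]⟩
step 12: ⟨S=[3]; E={w↦3}; C=∅; D=[([-4], ∅, [PRIM2(sub)])]⟩
step 13: ⟨S=[3 :: -4]; E=∅; C=[PRIM2(sub)]; D=∅⟩
step 14: ⟨S=[-7]; E=∅; C=∅; D=∅⟩
→ final value -7

Answer: -7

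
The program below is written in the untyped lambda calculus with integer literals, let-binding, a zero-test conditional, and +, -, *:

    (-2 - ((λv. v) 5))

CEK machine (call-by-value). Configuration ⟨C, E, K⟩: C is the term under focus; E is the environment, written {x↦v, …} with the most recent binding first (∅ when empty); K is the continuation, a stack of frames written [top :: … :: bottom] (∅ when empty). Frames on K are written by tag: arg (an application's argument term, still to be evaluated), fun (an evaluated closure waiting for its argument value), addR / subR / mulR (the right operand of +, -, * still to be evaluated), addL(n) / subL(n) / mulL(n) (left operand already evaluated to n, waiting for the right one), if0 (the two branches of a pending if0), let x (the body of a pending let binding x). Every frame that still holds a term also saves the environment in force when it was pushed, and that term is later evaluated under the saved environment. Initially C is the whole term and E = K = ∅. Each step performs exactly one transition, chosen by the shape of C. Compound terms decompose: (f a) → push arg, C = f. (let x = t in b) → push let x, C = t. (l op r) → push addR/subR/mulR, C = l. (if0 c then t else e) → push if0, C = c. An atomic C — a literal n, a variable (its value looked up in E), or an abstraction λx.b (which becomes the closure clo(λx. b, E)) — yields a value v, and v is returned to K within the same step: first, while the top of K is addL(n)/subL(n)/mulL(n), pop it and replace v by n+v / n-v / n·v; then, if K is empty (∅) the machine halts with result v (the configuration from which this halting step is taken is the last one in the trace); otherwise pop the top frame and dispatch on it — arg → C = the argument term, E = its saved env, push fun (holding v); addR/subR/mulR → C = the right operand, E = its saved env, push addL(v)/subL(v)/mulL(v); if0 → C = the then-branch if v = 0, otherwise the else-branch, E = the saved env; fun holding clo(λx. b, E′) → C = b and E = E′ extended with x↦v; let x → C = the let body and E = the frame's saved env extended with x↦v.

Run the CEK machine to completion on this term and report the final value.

Answer: -7

Machine steps:
[0] ⟨C=(-2 - ((λv. v) 5)); E=∅; K=∅⟩
[1] ⟨C=-2; E=∅; K=[subR]⟩
[2] ⟨C=((λv. v) 5); E=∅; K=[subL(-2)]⟩
[3] ⟨C=(λv. v); E=∅; K=[arg :: subL(-2)]⟩
[4] ⟨C=5; E=∅; K=[fun :: subL(-2)]⟩
[5] ⟨C=v; E={v↦5}; K=[subL(-2)]⟩
→ final value -7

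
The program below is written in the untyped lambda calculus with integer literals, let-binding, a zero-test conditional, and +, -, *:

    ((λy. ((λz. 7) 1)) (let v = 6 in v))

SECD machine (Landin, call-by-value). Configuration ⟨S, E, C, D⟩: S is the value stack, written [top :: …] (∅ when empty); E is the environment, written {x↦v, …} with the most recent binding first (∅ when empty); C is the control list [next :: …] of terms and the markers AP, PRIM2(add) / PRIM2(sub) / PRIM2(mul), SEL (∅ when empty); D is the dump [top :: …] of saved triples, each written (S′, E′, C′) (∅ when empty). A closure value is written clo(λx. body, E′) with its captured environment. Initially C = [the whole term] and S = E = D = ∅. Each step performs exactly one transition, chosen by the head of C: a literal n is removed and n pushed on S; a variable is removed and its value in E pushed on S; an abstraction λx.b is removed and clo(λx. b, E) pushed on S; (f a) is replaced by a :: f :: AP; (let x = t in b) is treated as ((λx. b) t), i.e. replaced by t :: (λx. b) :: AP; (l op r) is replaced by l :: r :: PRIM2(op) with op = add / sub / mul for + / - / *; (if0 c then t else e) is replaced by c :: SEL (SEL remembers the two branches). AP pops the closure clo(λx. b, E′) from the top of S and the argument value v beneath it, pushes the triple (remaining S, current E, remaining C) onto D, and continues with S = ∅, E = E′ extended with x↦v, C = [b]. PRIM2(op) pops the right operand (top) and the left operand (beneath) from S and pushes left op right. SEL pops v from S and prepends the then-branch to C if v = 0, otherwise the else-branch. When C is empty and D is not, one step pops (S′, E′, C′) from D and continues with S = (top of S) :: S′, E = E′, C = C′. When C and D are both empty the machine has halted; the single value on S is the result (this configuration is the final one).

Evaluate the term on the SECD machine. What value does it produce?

Answer: 7

Derivation:
t=0: <S=∅, E=∅, C=[((λy. ((λz. 7) 1)) (let v = 6 in v))], D=∅>
t=1: <S=∅, E=∅, C=[(let v = 6 in v) :: (λy. ((λz. 7) 1)) :: AP], D=∅>
t=2: <S=∅, E=∅, C=[6 :: (λv. v) :: AP :: (λy. ((λz. 7) 1)) :: AP], D=∅>
t=3: <S=[6], E=∅, C=[(λv. v) :: AP :: (λy. ((λz. 7) 1)) :: AP], D=∅>
t=4: <S=[clo(λv. v, ∅) :: 6], E=∅, C=[AP :: (λy. ((λz. 7) 1)) :: AP], D=∅>
t=5: <S=∅, E={v↦6}, C=[v], D=[(∅, ∅, [(λy. ((λz. 7) 1)) :: AP])]>
t=6: <S=[6], E={v↦6}, C=∅, D=[(∅, ∅, [(λy. ((λz. 7) 1)) :: AP])]>
t=7: <S=[6], E=∅, C=[(λy. ((λz. 7) 1)) :: AP], D=∅>
t=8: <S=[clo(λy. ((λz. 7) 1), ∅) :: 6], E=∅, C=[AP], D=∅>
t=9: <S=∅, E={y↦6}, C=[((λz. 7) 1)], D=[(∅, ∅, ∅)]>
t=10: <S=∅, E={y↦6}, C=[1 :: (λz. 7) :: AP], D=[(∅, ∅, ∅)]>
t=11: <S=[1], E={y↦6}, C=[(λz. 7) :: AP], D=[(∅, ∅, ∅)]>
t=12: <S=[clo(λz. 7, {y↦6}) :: 1], E={y↦6}, C=[AP], D=[(∅, ∅, ∅)]>
t=13: <S=∅, E={z↦1, y↦6}, C=[7], D=[(∅, {y↦6}, ∅) :: (∅, ∅, ∅)]>
t=14: <S=[7], E={z↦1, y↦6}, C=∅, D=[(∅, {y↦6}, ∅) :: (∅, ∅, ∅)]>
t=15: <S=[7], E={y↦6}, C=∅, D=[(∅, ∅, ∅)]>
t=16: <S=[7], E=∅, C=∅, D=∅>
→ final value 7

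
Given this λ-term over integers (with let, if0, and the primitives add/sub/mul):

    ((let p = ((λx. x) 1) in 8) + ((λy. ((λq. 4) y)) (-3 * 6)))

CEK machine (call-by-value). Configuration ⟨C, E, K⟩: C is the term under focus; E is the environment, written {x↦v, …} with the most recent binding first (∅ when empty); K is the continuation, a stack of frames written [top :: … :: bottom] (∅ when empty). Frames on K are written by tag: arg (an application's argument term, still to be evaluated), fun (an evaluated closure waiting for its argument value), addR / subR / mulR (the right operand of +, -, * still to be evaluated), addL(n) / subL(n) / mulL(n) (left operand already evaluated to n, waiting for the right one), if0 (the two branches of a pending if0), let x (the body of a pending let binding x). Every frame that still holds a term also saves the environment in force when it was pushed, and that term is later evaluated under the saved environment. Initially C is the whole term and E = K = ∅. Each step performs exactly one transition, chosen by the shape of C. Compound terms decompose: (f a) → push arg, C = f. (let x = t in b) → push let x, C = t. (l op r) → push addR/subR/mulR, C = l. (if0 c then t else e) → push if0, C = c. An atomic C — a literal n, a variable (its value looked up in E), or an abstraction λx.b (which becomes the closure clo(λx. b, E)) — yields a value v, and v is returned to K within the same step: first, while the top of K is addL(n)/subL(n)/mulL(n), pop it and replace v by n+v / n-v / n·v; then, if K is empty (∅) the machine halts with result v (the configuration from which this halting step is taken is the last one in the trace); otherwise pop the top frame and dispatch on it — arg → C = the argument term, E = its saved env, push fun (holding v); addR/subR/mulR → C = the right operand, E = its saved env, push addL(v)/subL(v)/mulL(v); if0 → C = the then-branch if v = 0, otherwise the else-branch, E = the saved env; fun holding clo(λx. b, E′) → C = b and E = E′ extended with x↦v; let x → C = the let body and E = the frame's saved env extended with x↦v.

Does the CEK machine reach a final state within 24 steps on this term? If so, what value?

Answer: 12

Derivation:
step 0: ⟨C=((let p = ((λx. x) 1) in 8) + ((λy. ((λq. 4) y)) (-3 * 6))); E=∅; K=∅⟩
step 1: ⟨C=(let p = ((λx. x) 1) in 8); E=∅; K=[addR]⟩
step 2: ⟨C=((λx. x) 1); E=∅; K=[let p :: addR]⟩
step 3: ⟨C=(λx. x); E=∅; K=[arg :: let p :: addR]⟩
step 4: ⟨C=1; E=∅; K=[fun :: let p :: addR]⟩
step 5: ⟨C=x; E={x↦1}; K=[let p :: addR]⟩
step 6: ⟨C=8; E={p↦1}; K=[addR]⟩
step 7: ⟨C=((λy. ((λq. 4) y)) (-3 * 6)); E=∅; K=[addL(8)]⟩
step 8: ⟨C=(λy. ((λq. 4) y)); E=∅; K=[arg :: addL(8)]⟩
step 9: ⟨C=(-3 * 6); E=∅; K=[fun :: addL(8)]⟩
step 10: ⟨C=-3; E=∅; K=[mulR :: fun :: addL(8)]⟩
step 11: ⟨C=6; E=∅; K=[mulL(-3) :: fun :: addL(8)]⟩
step 12: ⟨C=((λq. 4) y); E={y↦-18}; K=[addL(8)]⟩
step 13: ⟨C=(λq. 4); E={y↦-18}; K=[arg :: addL(8)]⟩
step 14: ⟨C=y; E={y↦-18}; K=[fun :: addL(8)]⟩
step 15: ⟨C=4; E={q↦-18, y↦-18}; K=[addL(8)]⟩
→ final value 12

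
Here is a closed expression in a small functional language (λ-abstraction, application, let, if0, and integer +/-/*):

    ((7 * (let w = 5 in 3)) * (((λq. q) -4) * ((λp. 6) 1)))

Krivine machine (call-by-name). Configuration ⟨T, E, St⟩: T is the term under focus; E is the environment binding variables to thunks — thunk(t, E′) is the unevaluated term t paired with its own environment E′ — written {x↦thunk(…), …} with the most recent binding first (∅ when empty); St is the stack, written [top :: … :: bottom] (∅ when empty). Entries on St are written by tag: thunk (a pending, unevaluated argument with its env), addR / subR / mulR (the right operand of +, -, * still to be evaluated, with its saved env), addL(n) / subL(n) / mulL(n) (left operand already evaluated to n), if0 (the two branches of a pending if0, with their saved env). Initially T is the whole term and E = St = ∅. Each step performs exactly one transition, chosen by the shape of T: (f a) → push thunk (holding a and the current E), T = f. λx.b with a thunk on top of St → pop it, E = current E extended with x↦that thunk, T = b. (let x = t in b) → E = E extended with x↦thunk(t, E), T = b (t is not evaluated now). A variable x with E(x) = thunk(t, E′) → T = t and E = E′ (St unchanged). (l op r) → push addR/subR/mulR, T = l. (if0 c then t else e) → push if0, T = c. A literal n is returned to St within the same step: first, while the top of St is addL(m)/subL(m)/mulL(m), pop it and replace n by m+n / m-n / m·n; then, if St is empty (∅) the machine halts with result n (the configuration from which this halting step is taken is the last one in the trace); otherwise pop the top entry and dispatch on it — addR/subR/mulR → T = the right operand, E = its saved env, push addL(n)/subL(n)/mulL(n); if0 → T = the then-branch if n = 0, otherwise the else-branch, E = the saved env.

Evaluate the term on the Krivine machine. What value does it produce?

Answer: -504

Machine steps:
t=0: ⟨T=((7 * (let w = 5 in 3)) * (((λq. q) -4) * ((λp. 6) 1))); E=∅; St=∅⟩
t=1: ⟨T=(7 * (let w = 5 in 3)); E=∅; St=[mulR]⟩
t=2: ⟨T=7; E=∅; St=[mulR :: mulR]⟩
t=3: ⟨T=(let w = 5 in 3); E=∅; St=[mulL(7) :: mulR]⟩
t=4: ⟨T=3; E={w↦thunk(5, ∅)}; St=[mulL(7) :: mulR]⟩
t=5: ⟨T=(((λq. q) -4) * ((λp. 6) 1)); E=∅; St=[mulL(21)]⟩
t=6: ⟨T=((λq. q) -4); E=∅; St=[mulR :: mulL(21)]⟩
t=7: ⟨T=(λq. q); E=∅; St=[thunk :: mulR :: mulL(21)]⟩
t=8: ⟨T=q; E={q↦thunk(-4, ∅)}; St=[mulR :: mulL(21)]⟩
t=9: ⟨T=-4; E=∅; St=[mulR :: mulL(21)]⟩
t=10: ⟨T=((λp. 6) 1); E=∅; St=[mulL(-4) :: mulL(21)]⟩
t=11: ⟨T=(λp. 6); E=∅; St=[thunk :: mulL(-4) :: mulL(21)]⟩
t=12: ⟨T=6; E={p↦thunk(1, ∅)}; St=[mulL(-4) :: mulL(21)]⟩
→ final value -504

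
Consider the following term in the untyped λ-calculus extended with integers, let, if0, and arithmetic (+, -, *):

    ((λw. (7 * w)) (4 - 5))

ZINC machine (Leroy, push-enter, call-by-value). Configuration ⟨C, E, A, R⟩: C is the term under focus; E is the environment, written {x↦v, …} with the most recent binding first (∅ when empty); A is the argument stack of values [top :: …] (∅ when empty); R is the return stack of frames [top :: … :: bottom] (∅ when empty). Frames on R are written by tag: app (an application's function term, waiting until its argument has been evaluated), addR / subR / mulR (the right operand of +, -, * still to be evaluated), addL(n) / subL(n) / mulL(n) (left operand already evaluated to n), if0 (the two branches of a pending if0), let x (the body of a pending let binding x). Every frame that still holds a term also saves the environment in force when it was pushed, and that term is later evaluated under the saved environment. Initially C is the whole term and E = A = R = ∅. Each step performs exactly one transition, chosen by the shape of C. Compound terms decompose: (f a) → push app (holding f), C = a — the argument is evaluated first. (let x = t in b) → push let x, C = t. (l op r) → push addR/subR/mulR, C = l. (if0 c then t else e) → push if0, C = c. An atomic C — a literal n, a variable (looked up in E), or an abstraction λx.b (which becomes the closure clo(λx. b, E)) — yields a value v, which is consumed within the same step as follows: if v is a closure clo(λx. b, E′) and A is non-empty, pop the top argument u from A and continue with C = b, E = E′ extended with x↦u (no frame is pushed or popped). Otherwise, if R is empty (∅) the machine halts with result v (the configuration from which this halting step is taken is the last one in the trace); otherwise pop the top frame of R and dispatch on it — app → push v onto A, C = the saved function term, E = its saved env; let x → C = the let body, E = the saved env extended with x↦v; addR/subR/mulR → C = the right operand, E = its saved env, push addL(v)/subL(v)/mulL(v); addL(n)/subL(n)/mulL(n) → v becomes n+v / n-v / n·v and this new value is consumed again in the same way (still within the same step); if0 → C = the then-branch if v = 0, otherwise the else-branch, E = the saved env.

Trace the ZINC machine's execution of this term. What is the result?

Answer: -7

Machine steps:
step 0: <C=((λw. (7 * w)) (4 - 5)), E=∅, A=∅, R=∅>
step 1: <C=(4 - 5), E=∅, A=∅, R=[app]>
step 2: <C=4, E=∅, A=∅, R=[subR :: app]>
step 3: <C=5, E=∅, A=∅, R=[subL(4) :: app]>
step 4: <C=(λw. (7 * w)), E=∅, A=[-1], R=∅>
step 5: <C=(7 * w), E={w↦-1}, A=∅, R=∅>
step 6: <C=7, E={w↦-1}, A=∅, R=[mulR]>
step 7: <C=w, E={w↦-1}, A=∅, R=[mulL(7)]>
→ final value -7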